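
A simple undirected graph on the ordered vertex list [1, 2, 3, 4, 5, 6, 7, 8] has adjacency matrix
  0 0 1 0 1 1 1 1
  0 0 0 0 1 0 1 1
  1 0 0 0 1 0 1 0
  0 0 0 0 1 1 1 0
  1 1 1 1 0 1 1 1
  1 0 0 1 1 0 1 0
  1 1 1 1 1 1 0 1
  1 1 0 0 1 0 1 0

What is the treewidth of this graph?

3

A width-3 tree decomposition is:
Bags: B1 = {1, 5, 6, 7}  B2 = {1, 5, 7, 8}  B3 = {2, 5, 7, 8}  B4 = {4, 5, 6, 7}  B5 = {1, 3, 5, 7}
Tree: B1–B2, B2–B3, B1–B4, B2–B5
The largest bag has 4 vertices, giving width 3; this decomposition certifies tw(G) ≤ 3. For the lower bound, the 4 vertices {1, 5, 7, 8} are pairwise adjacent, and any tree decomposition puts a clique entirely inside one bag — forcing width ≥ 3. Hence tw(G) = 3 exactly.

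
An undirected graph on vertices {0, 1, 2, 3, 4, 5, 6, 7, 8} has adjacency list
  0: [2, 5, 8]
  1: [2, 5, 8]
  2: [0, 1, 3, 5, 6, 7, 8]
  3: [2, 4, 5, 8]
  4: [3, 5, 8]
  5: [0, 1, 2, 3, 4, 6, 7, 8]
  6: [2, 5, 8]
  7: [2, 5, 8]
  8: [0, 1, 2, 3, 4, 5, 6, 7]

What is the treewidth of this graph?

3

A width-3 tree decomposition is:
Bags: B1 = {0, 2, 5, 8}  B2 = {2, 3, 5, 8}  B3 = {3, 4, 5, 8}  B4 = {1, 2, 5, 8}  B5 = {2, 5, 6, 8}  B6 = {2, 5, 7, 8}
Tree: B1–B2, B2–B3, B1–B4, B4–B5, B2–B6
Every bag has size at most 4, so the width is 4 − 1 = 3 and tw(G) ≤ 3. On the other hand G contains the 4-clique {0, 2, 5, 8}. A clique must lie in a single bag of any decomposition, so no decomposition can have width below 3. Combining the bounds, tw(G) = 3.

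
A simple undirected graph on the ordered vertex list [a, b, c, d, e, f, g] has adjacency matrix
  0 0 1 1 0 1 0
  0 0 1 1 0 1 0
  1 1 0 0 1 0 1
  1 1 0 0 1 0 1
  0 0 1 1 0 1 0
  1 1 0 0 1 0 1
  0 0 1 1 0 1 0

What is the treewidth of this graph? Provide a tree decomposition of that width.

Treewidth 3.
Bags: B1 = {a, c, d, f}  B2 = {c, d, f, g}  B3 = {b, c, d, f}  B4 = {c, d, e, f}
Tree: B1–B2, B2–B3, B3–B4

Each bag holds 4 vertices, so the decomposition has width 3, which upper-bounds the treewidth. For the lower bound: the 4 vertex sets {a,d}, {c,g}, {f}, {b} are disjoint, each induces a connected subgraph, and every pair is joined by at least one edge of G. Contracting each set to a single vertex therefore yields K_{4} as a minor, and since treewidth is minor-monotone, tw(G) ≥ tw(K_{4}) = 3. Hence tw(G) = 3 exactly.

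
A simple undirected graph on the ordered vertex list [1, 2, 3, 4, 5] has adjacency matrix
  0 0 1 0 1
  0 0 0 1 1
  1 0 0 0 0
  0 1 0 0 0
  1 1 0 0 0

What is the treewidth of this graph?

A width-1 tree decomposition is:
Bags: B1 = {1, 3}  B2 = {1, 5}  B3 = {2, 5}  B4 = {2, 4}
Tree: B1–B2, B2–B3, B3–B4
Each bag holds 2 vertices, so the decomposition has width 1, which upper-bounds the treewidth. G has an edge, so its treewidth is at least 1. Combining the bounds, tw(G) = 1.

1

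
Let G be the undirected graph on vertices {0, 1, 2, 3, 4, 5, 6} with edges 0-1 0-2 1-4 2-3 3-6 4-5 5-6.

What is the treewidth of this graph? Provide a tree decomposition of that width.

Treewidth 2.
Bags: B1 = {0, 1, 4}  B2 = {0, 4, 5}  B3 = {0, 5, 6}  B4 = {0, 3, 6}  B5 = {0, 2, 3}
Tree: B1–B2, B2–B3, B3–B4, B4–B5

The largest bag has 3 vertices, giving width 2; this decomposition certifies tw(G) ≤ 2. The edges 0–1–4–5–6–3–2–0 form a cycle, so G is not a tree and its treewidth is at least 2. Therefore the treewidth is 2.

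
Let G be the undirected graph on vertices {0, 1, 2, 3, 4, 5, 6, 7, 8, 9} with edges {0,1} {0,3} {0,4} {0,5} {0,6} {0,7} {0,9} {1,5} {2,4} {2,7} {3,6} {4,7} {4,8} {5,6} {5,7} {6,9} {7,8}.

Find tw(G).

A width-2 tree decomposition is:
Bags: B1 = {0, 5, 6}  B2 = {0, 5, 7}  B3 = {0, 1, 5}  B4 = {0, 4, 7}  B5 = {4, 7, 8}  B6 = {0, 3, 6}  B7 = {2, 4, 7}  B8 = {0, 6, 9}
Tree: B1–B2, B1–B3, B2–B4, B4–B5, B1–B6, B4–B7, B6–B8
Every bag has size at most 3, so the width is 3 − 1 = 2 and tw(G) ≤ 2. For the lower bound, the 3 vertices {0, 6, 9} are pairwise adjacent, and any tree decomposition puts a clique entirely inside one bag — forcing width ≥ 2. The upper and lower bounds meet at 2, so that is the treewidth.

2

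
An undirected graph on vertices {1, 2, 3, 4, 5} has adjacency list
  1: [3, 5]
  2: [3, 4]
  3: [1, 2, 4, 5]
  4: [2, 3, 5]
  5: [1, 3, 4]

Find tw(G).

A width-2 tree decomposition is:
Bags: B1 = {3, 4, 5}  B2 = {1, 3, 5}  B3 = {2, 3, 4}
Tree: B1–B2, B1–B3
The largest bag has 3 vertices, giving width 2; this decomposition certifies tw(G) ≤ 2. Conversely, {1, 3, 5} is a clique of size 3, and the vertices of any clique must share a bag in every tree decomposition; so some bag has ≥ 3 vertices and tw(G) ≥ 2. Combining the bounds, tw(G) = 2.

2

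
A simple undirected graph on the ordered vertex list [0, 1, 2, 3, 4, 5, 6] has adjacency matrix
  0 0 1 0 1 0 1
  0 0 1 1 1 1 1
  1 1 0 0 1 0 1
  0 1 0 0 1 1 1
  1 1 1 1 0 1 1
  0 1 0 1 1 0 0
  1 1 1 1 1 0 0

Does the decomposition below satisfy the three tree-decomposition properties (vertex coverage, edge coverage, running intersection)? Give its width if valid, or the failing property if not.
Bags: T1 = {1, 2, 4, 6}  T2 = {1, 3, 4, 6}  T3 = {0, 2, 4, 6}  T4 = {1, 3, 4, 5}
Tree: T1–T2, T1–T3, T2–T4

Checking the three conditions: (i) the bags cover all of {0, 1, 2, 3, 4, 5, 6}; (ii) for each edge, some bag contains both endpoints; (iii) the bags containing any fixed vertex form a subtree. All hold, so the decomposition is valid with width 4 − 1 = 3.

Yes; width 3.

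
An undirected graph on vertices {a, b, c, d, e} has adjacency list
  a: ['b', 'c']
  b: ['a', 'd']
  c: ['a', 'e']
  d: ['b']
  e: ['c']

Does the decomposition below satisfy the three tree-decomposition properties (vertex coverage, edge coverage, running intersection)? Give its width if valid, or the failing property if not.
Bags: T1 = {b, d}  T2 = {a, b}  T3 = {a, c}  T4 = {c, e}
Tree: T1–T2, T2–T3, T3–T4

Checking the three conditions: (i) the bags cover all of {a, b, c, d, e}; (ii) for each edge, some bag contains both endpoints; (iii) the bags containing any fixed vertex form a subtree. All hold, so the decomposition is valid with width 2 − 1 = 1.

Yes; width 1.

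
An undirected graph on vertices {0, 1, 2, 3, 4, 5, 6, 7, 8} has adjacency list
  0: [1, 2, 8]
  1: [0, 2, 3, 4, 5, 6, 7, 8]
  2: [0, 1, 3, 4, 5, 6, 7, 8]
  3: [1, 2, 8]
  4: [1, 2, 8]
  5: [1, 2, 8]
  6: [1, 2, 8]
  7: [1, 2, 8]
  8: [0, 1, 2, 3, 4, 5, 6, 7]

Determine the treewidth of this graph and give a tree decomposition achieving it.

Each bag holds 4 vertices, so the decomposition has width 3, which upper-bounds the treewidth. For the lower bound, the 4 vertices {0, 1, 2, 8} are pairwise adjacent, and any tree decomposition puts a clique entirely inside one bag — forcing width ≥ 3. Therefore the treewidth is 3.

Treewidth 3.
One such decomposition:
Bags: B1 = {1, 2, 7, 8}  B2 = {1, 2, 4, 8}  B3 = {1, 2, 5, 8}  B4 = {1, 2, 6, 8}  B5 = {0, 1, 2, 8}  B6 = {1, 2, 3, 8}
Tree: B1–B2, B1–B3, B1–B4, B3–B5, B1–B6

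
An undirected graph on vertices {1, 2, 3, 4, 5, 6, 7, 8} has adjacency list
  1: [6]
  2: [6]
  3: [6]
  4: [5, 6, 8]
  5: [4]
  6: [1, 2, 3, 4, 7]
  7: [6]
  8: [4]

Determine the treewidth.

1

A width-1 tree decomposition is:
Bags: B1 = {4, 6}  B2 = {4, 5}  B3 = {3, 6}  B4 = {2, 6}  B5 = {6, 7}  B6 = {4, 8}  B7 = {1, 6}
Tree: B1–B2, B1–B3, B1–B4, B3–B5, B2–B6, B1–B7
Each bag holds 2 vertices, so the decomposition has width 1, which upper-bounds the treewidth. Any graph with an edge has treewidth ≥ 1, and G has the edge 6–4. Combining the bounds, tw(G) = 1.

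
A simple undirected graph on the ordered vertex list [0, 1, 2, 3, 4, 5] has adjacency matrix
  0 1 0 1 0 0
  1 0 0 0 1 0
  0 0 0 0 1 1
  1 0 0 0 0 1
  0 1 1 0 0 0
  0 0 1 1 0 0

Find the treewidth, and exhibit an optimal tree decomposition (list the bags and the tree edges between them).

Treewidth 2.
Bags: B1 = {2, 4, 5}  B2 = {3, 4, 5}  B3 = {0, 3, 4}  B4 = {0, 1, 4}
Tree: B1–B2, B2–B3, B3–B4

Each bag holds 3 vertices, so the decomposition has width 2, which upper-bounds the treewidth. The edges 4–2–5–3–0–1–4 form a cycle, so G is not a tree and its treewidth is at least 2. Therefore the treewidth is 2.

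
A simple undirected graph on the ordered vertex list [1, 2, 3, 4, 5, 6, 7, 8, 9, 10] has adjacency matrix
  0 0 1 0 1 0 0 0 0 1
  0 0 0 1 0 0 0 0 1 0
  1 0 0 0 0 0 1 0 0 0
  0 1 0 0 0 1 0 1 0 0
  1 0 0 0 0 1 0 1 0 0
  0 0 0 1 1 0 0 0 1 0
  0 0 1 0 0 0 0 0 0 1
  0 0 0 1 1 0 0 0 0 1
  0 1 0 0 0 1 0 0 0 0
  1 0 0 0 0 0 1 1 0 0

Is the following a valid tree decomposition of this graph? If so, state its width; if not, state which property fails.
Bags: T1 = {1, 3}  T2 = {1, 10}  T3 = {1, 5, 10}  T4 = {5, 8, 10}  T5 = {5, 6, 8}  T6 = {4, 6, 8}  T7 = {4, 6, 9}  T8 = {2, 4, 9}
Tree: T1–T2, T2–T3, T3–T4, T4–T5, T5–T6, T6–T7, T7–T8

No — vertex 7 appears in no bag.

A tree decomposition must satisfy three properties: every vertex lies in some bag; for every edge, both endpoints lie together in some bag; and for every vertex, the bags containing it form a connected subtree. Here vertex 7 appears in no bag, so the decomposition is invalid.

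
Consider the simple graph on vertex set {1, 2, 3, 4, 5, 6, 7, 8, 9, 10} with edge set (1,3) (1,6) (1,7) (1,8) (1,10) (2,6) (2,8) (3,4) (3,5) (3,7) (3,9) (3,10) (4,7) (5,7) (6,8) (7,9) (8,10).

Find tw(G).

A width-2 tree decomposition is:
Bags: B1 = {1, 3, 10}  B2 = {1, 3, 7}  B3 = {3, 5, 7}  B4 = {1, 8, 10}  B5 = {3, 7, 9}  B6 = {1, 6, 8}  B7 = {2, 6, 8}  B8 = {3, 4, 7}
Tree: B1–B2, B2–B3, B1–B4, B2–B5, B4–B6, B6–B7, B3–B8
Every bag has size at most 3, so the width is 3 − 1 = 2 and tw(G) ≤ 2. On the other hand G contains the 3-clique {1, 8, 10}. A clique must lie in a single bag of any decomposition, so no decomposition can have width below 2. Hence tw(G) = 2 exactly.

2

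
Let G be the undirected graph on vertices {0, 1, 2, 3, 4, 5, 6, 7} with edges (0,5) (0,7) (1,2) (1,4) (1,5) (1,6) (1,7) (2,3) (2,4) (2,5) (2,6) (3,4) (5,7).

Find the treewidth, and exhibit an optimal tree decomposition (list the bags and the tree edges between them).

Each bag holds 3 vertices, so the decomposition has width 2, which upper-bounds the treewidth. For the lower bound, the 3 vertices {0, 5, 7} are pairwise adjacent, and any tree decomposition puts a clique entirely inside one bag — forcing width ≥ 2. Combining the bounds, tw(G) = 2.

Treewidth 2.
One such decomposition:
Bags: B1 = {1, 2, 5}  B2 = {1, 2, 4}  B3 = {1, 5, 7}  B4 = {0, 5, 7}  B5 = {1, 2, 6}  B6 = {2, 3, 4}
Tree: B1–B2, B1–B3, B3–B4, B1–B5, B2–B6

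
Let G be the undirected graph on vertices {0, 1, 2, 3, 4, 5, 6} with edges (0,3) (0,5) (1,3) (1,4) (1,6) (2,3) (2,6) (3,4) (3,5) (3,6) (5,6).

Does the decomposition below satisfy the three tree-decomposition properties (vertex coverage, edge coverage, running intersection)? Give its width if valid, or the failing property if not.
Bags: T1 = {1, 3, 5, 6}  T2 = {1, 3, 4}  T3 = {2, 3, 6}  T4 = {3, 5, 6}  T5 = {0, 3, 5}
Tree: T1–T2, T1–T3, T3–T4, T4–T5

No — bags containing vertex 5 are not connected in the tree.

A tree decomposition must satisfy three properties: every vertex lies in some bag; for every edge, both endpoints lie together in some bag; and for every vertex, the bags containing it form a connected subtree. Here bags containing vertex 5 are not connected in the tree, so the decomposition is invalid.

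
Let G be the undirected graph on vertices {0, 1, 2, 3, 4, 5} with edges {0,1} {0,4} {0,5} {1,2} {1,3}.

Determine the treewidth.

1

A width-1 tree decomposition is:
Bags: B1 = {0, 1}  B2 = {0, 4}  B3 = {0, 5}  B4 = {1, 3}  B5 = {1, 2}
Tree: B1–B2, B2–B3, B1–B4, B1–B5
Every bag has size at most 2, so the width is 2 − 1 = 1 and tw(G) ≤ 1. Since G has at least one edge (e.g. 0–1), it is not an edgeless graph, so tw(G) ≥ 1. Combining the bounds, tw(G) = 1.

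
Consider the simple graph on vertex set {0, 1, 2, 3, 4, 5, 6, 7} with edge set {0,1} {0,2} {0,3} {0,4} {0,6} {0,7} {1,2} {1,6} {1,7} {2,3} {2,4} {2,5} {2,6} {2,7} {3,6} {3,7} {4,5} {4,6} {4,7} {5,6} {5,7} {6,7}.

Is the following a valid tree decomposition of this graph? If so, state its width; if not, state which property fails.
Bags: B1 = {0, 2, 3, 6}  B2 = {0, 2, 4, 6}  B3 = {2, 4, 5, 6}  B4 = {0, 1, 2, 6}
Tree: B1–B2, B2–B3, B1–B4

A tree decomposition must satisfy three properties: every vertex lies in some bag; for every edge, both endpoints lie together in some bag; and for every vertex, the bags containing it form a connected subtree. Here vertex 7 appears in no bag, so the decomposition is invalid.

No — vertex 7 appears in no bag.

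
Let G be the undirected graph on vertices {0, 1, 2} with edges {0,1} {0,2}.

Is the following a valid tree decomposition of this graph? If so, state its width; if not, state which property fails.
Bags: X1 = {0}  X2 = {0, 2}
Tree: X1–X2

A tree decomposition must satisfy three properties: every vertex lies in some bag; for every edge, both endpoints lie together in some bag; and for every vertex, the bags containing it form a connected subtree. Here vertex 1 appears in no bag, so the decomposition is invalid.

No — vertex 1 appears in no bag.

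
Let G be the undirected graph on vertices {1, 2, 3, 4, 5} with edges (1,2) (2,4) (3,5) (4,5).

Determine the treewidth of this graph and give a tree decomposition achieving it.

Treewidth 1.
One optimal decomposition is:
Bags: B1 = {3, 5}  B2 = {4, 5}  B3 = {2, 4}  B4 = {1, 2}
Tree: B1–B2, B2–B3, B3–B4

Every bag has size at most 2, so the width is 2 − 1 = 1 and tw(G) ≤ 1. Any graph with an edge has treewidth ≥ 1, and G has the edge 3–5. Hence tw(G) = 1 exactly.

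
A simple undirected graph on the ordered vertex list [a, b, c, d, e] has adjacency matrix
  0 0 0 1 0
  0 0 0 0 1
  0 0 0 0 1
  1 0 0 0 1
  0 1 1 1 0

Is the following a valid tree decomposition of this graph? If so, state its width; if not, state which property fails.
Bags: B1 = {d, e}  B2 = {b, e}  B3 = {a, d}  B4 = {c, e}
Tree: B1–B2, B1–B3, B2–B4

Checking the three conditions: (i) the bags cover all of {a, b, c, d, e}; (ii) for each edge, some bag contains both endpoints; (iii) the bags containing any fixed vertex form a subtree. All hold, so the decomposition is valid with width 2 − 1 = 1.

Yes; width 1.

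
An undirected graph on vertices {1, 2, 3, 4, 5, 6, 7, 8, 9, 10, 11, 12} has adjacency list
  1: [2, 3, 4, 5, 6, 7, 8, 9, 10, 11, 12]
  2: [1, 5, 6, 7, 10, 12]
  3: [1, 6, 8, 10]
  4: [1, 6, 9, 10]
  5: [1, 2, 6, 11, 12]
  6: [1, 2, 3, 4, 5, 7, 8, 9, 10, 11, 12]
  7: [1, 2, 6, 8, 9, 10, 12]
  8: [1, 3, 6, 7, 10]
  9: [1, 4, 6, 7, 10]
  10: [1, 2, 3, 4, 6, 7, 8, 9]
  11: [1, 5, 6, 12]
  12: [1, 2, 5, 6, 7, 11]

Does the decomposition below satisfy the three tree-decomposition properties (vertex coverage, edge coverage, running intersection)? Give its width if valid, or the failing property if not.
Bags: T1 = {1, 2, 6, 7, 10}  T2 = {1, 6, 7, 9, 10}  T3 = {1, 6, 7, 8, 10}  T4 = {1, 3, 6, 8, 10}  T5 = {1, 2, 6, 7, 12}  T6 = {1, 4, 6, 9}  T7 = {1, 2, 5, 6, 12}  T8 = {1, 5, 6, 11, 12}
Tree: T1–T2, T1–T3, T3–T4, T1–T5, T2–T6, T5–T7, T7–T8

No — edge (10,4) lies in no bag.

A tree decomposition must satisfy three properties: every vertex lies in some bag; for every edge, both endpoints lie together in some bag; and for every vertex, the bags containing it form a connected subtree. Here edge (10,4) lies in no bag, so the decomposition is invalid.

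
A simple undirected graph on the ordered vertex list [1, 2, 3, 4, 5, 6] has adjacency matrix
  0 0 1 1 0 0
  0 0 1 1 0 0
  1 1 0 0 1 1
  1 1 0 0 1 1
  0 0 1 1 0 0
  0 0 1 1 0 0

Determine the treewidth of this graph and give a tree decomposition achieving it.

Each bag holds 3 vertices, so the decomposition has width 2, which upper-bounds the treewidth. The edges 5–4–1–3–5 form a cycle, so G is not a tree and its treewidth is at least 2. Combining the bounds, tw(G) = 2.

Treewidth 2.
Bags: B1 = {3, 4, 5}  B2 = {1, 3, 4}  B3 = {3, 4, 6}  B4 = {2, 3, 4}
Tree: B1–B2, B2–B3, B3–B4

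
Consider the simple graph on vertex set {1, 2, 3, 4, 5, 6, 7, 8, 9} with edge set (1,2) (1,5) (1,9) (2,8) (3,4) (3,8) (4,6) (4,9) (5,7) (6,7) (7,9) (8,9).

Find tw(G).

A width-3 tree decomposition is:
Bags: B1 = {1, 5, 6, 7}  B2 = {1, 6, 7, 9}  B3 = {1, 4, 6, 9}  B4 = {1, 2, 4, 9}  B5 = {2, 4, 8, 9}  B6 = {2, 3, 4, 8}
Tree: B1–B2, B2–B3, B3–B4, B4–B5, B5–B6
Every bag has size at most 4, so the width is 4 − 1 = 3 and tw(G) ≤ 3. For the lower bound: the 4 vertex sets {5,6,7}, {1}, {9}, {2,3,4,8} are disjoint, each induces a connected subgraph, and every pair is joined by at least one edge of G. Contracting each set to a single vertex therefore yields K_{4} as a minor, and since treewidth is minor-monotone, tw(G) ≥ tw(K_{4}) = 3. Therefore the treewidth is 3.

3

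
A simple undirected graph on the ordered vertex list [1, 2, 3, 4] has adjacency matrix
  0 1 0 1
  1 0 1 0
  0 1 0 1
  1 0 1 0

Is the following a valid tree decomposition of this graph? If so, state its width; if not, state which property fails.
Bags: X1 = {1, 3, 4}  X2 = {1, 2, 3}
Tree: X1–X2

Vertex coverage: the bags together contain {1, 2, 3, 4}, the full vertex set. Edge coverage: each edge of G has both endpoints in at least one bag. Running intersection: for every vertex, the bags containing it form a connected subtree. All three properties hold, so this is a valid tree decomposition of width max|bag| − 1 = 2, and hence tw(G) ≤ 2.

Yes; width 2.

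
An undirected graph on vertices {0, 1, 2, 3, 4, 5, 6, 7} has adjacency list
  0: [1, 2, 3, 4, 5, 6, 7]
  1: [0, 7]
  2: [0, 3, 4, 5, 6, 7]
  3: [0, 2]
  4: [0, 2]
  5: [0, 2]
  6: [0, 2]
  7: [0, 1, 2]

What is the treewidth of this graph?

A width-2 tree decomposition is:
Bags: B1 = {0, 2, 7}  B2 = {0, 1, 7}  B3 = {0, 2, 5}  B4 = {0, 2, 4}  B5 = {0, 2, 3}  B6 = {0, 2, 6}
Tree: B1–B2, B1–B3, B1–B4, B3–B5, B4–B6
Each bag holds 3 vertices, so the decomposition has width 2, which upper-bounds the treewidth. On the other hand G contains the 3-clique {0, 1, 7}. A clique must lie in a single bag of any decomposition, so no decomposition can have width below 2. Hence tw(G) = 2 exactly.

2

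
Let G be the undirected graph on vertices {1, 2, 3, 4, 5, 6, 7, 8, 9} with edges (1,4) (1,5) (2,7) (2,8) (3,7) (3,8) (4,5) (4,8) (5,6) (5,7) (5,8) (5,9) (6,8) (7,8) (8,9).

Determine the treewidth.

A width-2 tree decomposition is:
Bags: B1 = {3, 7, 8}  B2 = {5, 7, 8}  B3 = {4, 5, 8}  B4 = {2, 7, 8}  B5 = {5, 6, 8}  B6 = {5, 8, 9}  B7 = {1, 4, 5}
Tree: B1–B2, B2–B3, B1–B4, B3–B5, B5–B6, B3–B7
Every bag has size at most 3, so the width is 3 − 1 = 2 and tw(G) ≤ 2. For the lower bound, the 3 vertices {2, 7, 8} are pairwise adjacent, and any tree decomposition puts a clique entirely inside one bag — forcing width ≥ 2. Combining the bounds, tw(G) = 2.

2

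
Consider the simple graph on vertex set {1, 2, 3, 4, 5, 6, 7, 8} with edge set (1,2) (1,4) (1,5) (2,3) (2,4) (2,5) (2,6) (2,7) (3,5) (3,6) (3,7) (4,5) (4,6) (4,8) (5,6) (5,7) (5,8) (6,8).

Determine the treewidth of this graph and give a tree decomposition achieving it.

The largest bag has 4 vertices, giving width 3; this decomposition certifies tw(G) ≤ 3. Conversely, {4, 5, 6, 8} is a clique of size 4, and the vertices of any clique must share a bag in every tree decomposition; so some bag has ≥ 4 vertices and tw(G) ≥ 3. Therefore the treewidth is 3.

Treewidth 3.
One such decomposition:
Bags: B1 = {1, 2, 4, 5}  B2 = {2, 4, 5, 6}  B3 = {2, 3, 5, 6}  B4 = {2, 3, 5, 7}  B5 = {4, 5, 6, 8}
Tree: B1–B2, B2–B3, B3–B4, B2–B5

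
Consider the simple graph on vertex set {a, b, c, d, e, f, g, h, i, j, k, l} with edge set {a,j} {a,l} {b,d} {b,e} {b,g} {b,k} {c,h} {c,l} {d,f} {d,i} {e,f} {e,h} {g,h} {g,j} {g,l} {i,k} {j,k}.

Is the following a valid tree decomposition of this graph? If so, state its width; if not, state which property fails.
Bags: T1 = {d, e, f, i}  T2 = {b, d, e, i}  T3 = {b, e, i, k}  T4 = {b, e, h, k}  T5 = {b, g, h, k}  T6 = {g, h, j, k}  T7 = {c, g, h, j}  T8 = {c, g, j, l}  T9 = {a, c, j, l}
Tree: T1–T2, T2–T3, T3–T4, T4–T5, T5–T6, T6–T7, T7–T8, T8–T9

Vertex coverage: the bags together contain {a, b, c, d, e, f, g, h, i, j, k, l}, the full vertex set. Edge coverage: each edge of G has both endpoints in at least one bag. Running intersection: for every vertex, the bags containing it form a connected subtree. All three properties hold, so this is a valid tree decomposition of width max|bag| − 1 = 3, and hence tw(G) ≤ 3.

Yes; width 3.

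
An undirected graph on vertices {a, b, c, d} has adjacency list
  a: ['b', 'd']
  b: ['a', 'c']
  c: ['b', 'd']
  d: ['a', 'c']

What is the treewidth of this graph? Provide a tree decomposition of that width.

Every bag has size at most 3, so the width is 3 − 1 = 2 and tw(G) ≤ 2. The edges c–d–a–b–c form a cycle, so G is not a tree and its treewidth is at least 2. Therefore the treewidth is 2.

Treewidth 2.
Bags: B1 = {a, c, d}  B2 = {a, b, c}
Tree: B1–B2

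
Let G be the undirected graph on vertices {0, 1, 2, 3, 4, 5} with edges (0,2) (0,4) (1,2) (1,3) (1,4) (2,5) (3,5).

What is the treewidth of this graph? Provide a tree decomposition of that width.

Treewidth 2.
One such decomposition:
Bags: B1 = {2, 3, 5}  B2 = {1, 2, 3}  B3 = {0, 1, 2}  B4 = {0, 1, 4}
Tree: B1–B2, B2–B3, B3–B4

Every bag has size at most 3, so the width is 3 − 1 = 2 and tw(G) ≤ 2. Since 5–3–1–2–5 is a cycle in G, G is not acyclic. Forests are exactly the graphs of treewidth ≤ 1, so tw(G) ≥ 2. Hence tw(G) = 2 exactly.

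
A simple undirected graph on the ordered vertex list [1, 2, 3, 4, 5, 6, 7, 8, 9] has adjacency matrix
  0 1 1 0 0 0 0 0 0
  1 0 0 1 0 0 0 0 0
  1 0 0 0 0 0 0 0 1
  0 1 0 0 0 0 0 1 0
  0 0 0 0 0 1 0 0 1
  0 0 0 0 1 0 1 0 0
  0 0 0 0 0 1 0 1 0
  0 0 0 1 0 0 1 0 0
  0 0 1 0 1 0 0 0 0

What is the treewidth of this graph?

2

A width-2 tree decomposition is:
Bags: B1 = {1, 3, 9}  B2 = {1, 2, 9}  B3 = {2, 4, 9}  B4 = {4, 8, 9}  B5 = {7, 8, 9}  B6 = {6, 7, 9}  B7 = {5, 6, 9}
Tree: B1–B2, B2–B3, B3–B4, B4–B5, B5–B6, B6–B7
Each bag holds 3 vertices, so the decomposition has width 2, which upper-bounds the treewidth. For the lower bound, G contains the cycle 9–3–1–2–4–8–7–6–5–9, so G is not a forest; only forests have treewidth ≤ 1, hence tw(G) ≥ 2. Combining the bounds, tw(G) = 2.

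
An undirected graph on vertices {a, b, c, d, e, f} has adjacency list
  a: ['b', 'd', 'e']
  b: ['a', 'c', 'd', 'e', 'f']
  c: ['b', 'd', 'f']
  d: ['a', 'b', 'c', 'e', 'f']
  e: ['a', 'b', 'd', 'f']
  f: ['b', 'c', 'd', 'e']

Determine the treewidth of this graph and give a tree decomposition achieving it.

Every bag has size at most 4, so the width is 4 − 1 = 3 and tw(G) ≤ 3. On the other hand G contains the 4-clique {a, b, d, e}. A clique must lie in a single bag of any decomposition, so no decomposition can have width below 3. Combining the bounds, tw(G) = 3.

Treewidth 3.
Bags: B1 = {b, d, e, f}  B2 = {b, c, d, f}  B3 = {a, b, d, e}
Tree: B1–B2, B1–B3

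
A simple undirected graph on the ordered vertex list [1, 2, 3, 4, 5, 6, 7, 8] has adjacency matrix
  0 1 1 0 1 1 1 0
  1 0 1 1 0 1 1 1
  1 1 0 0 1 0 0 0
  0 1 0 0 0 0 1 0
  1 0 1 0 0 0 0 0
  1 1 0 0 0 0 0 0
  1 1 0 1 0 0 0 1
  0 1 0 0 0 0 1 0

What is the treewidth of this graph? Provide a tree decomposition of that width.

Every bag has size at most 3, so the width is 3 − 1 = 2 and tw(G) ≤ 2. On the other hand G contains the 3-clique {2, 7, 8}. A clique must lie in a single bag of any decomposition, so no decomposition can have width below 2. Hence tw(G) = 2 exactly.

Treewidth 2.
One optimal decomposition is:
Bags: B1 = {2, 4, 7}  B2 = {1, 2, 7}  B3 = {2, 7, 8}  B4 = {1, 2, 3}  B5 = {1, 3, 5}  B6 = {1, 2, 6}
Tree: B1–B2, B1–B3, B2–B4, B4–B5, B4–B6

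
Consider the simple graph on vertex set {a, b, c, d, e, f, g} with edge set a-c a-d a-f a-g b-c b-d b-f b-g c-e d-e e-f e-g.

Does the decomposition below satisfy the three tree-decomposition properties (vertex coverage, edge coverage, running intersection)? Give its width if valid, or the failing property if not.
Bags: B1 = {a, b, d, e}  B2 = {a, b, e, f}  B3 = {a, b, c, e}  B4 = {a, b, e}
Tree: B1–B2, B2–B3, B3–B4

A tree decomposition must satisfy three properties: every vertex lies in some bag; for every edge, both endpoints lie together in some bag; and for every vertex, the bags containing it form a connected subtree. Here vertex g appears in no bag, so the decomposition is invalid.

No — vertex g appears in no bag.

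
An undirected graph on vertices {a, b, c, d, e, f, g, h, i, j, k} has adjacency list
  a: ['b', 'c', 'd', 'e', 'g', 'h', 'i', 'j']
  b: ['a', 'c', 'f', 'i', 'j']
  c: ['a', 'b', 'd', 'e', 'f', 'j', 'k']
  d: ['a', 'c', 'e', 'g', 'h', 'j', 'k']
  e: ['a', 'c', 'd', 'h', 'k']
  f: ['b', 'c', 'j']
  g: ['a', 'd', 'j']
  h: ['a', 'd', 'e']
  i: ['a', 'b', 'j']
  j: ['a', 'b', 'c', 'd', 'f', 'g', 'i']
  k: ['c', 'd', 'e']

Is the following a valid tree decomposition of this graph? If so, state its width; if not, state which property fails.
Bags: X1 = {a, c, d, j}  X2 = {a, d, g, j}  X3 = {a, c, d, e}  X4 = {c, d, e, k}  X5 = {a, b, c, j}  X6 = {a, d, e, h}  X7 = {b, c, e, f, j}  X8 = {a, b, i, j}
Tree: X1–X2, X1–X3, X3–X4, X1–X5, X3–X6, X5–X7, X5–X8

A tree decomposition must satisfy three properties: every vertex lies in some bag; for every edge, both endpoints lie together in some bag; and for every vertex, the bags containing it form a connected subtree. Here bags containing vertex e are not connected in the tree, so the decomposition is invalid.

No — bags containing vertex e are not connected in the tree.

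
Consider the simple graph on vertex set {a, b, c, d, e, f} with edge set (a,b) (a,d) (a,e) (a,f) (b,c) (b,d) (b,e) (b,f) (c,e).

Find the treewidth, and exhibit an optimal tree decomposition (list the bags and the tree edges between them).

The largest bag has 3 vertices, giving width 2; this decomposition certifies tw(G) ≤ 2. Conversely, {b, c, e} is a clique of size 3, and the vertices of any clique must share a bag in every tree decomposition; so some bag has ≥ 3 vertices and tw(G) ≥ 2. Hence tw(G) = 2 exactly.

Treewidth 2.
Bags: B1 = {a, b, e}  B2 = {a, b, d}  B3 = {a, b, f}  B4 = {b, c, e}
Tree: B1–B2, B2–B3, B1–B4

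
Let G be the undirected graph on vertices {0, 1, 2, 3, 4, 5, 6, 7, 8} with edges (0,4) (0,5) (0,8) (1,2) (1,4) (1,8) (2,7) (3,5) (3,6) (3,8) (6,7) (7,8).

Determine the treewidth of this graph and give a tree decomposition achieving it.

Each bag holds 4 vertices, so the decomposition has width 3, which upper-bounds the treewidth. For the lower bound: the 4 vertex sets {2,6,7}, {3}, {8}, {0,1,4,5} are disjoint, each induces a connected subgraph, and every pair is joined by at least one edge of G. Contracting each set to a single vertex therefore yields K_{4} as a minor, and since treewidth is minor-monotone, tw(G) ≥ tw(K_{4}) = 3. Combining the bounds, tw(G) = 3.

Treewidth 3.
One optimal decomposition is:
Bags: B1 = {2, 3, 6, 7}  B2 = {2, 3, 7, 8}  B3 = {1, 2, 3, 8}  B4 = {1, 3, 5, 8}  B5 = {0, 1, 5, 8}  B6 = {0, 1, 4, 5}
Tree: B1–B2, B2–B3, B3–B4, B4–B5, B5–B6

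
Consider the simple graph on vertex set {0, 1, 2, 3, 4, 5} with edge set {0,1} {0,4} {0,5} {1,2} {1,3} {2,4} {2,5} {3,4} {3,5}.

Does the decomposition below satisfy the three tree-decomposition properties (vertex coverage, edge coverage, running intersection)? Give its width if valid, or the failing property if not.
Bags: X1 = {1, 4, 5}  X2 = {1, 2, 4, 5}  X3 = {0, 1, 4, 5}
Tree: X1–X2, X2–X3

A tree decomposition must satisfy three properties: every vertex lies in some bag; for every edge, both endpoints lie together in some bag; and for every vertex, the bags containing it form a connected subtree. Here vertex 3 appears in no bag, so the decomposition is invalid.

No — vertex 3 appears in no bag.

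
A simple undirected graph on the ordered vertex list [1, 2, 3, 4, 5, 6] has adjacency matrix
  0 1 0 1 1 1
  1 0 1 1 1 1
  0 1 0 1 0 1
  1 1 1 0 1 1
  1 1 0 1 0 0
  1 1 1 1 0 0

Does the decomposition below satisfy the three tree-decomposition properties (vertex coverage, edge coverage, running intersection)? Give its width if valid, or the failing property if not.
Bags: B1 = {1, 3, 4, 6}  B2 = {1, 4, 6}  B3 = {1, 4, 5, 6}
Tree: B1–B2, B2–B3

A tree decomposition must satisfy three properties: every vertex lies in some bag; for every edge, both endpoints lie together in some bag; and for every vertex, the bags containing it form a connected subtree. Here vertex 2 appears in no bag, so the decomposition is invalid.

No — vertex 2 appears in no bag.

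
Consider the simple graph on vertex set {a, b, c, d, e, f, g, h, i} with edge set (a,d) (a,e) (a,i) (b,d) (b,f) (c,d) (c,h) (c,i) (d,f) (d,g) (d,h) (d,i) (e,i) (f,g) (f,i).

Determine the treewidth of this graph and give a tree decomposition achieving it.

Each bag holds 3 vertices, so the decomposition has width 2, which upper-bounds the treewidth. For the lower bound, the 3 vertices {a, d, i} are pairwise adjacent, and any tree decomposition puts a clique entirely inside one bag — forcing width ≥ 2. The upper and lower bounds meet at 2, so that is the treewidth.

Treewidth 2.
Bags: B1 = {b, d, f}  B2 = {d, f, i}  B3 = {c, d, i}  B4 = {d, f, g}  B5 = {a, d, i}  B6 = {c, d, h}  B7 = {a, e, i}
Tree: B1–B2, B2–B3, B1–B4, B2–B5, B3–B6, B5–B7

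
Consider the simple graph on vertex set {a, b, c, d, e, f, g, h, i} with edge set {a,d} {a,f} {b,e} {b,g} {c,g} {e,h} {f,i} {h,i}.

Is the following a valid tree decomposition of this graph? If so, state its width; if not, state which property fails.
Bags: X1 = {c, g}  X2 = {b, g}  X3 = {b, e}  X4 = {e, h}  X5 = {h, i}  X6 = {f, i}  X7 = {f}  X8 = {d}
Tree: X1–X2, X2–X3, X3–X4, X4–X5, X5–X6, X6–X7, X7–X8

No — vertex a appears in no bag.

A tree decomposition must satisfy three properties: every vertex lies in some bag; for every edge, both endpoints lie together in some bag; and for every vertex, the bags containing it form a connected subtree. Here vertex a appears in no bag, so the decomposition is invalid.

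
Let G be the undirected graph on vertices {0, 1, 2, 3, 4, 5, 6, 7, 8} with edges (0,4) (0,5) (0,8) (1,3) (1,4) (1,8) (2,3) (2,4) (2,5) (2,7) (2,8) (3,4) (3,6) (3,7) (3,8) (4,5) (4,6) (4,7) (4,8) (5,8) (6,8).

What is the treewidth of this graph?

A width-3 tree decomposition is:
Bags: B1 = {2, 3, 4, 8}  B2 = {1, 3, 4, 8}  B3 = {3, 4, 6, 8}  B4 = {2, 4, 5, 8}  B5 = {2, 3, 4, 7}  B6 = {0, 4, 5, 8}
Tree: B1–B2, B1–B3, B1–B4, B1–B5, B4–B6
Every bag has size at most 4, so the width is 4 − 1 = 3 and tw(G) ≤ 3. On the other hand G contains the 4-clique {0, 4, 5, 8}. A clique must lie in a single bag of any decomposition, so no decomposition can have width below 3. Combining the bounds, tw(G) = 3.

3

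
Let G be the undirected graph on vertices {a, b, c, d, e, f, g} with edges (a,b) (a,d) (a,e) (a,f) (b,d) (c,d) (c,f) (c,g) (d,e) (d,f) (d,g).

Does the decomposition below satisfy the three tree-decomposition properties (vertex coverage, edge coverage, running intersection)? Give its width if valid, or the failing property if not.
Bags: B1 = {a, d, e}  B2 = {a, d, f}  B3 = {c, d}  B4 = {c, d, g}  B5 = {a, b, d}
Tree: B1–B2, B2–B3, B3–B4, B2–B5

No — edge (f,c) lies in no bag.

A tree decomposition must satisfy three properties: every vertex lies in some bag; for every edge, both endpoints lie together in some bag; and for every vertex, the bags containing it form a connected subtree. Here edge (f,c) lies in no bag, so the decomposition is invalid.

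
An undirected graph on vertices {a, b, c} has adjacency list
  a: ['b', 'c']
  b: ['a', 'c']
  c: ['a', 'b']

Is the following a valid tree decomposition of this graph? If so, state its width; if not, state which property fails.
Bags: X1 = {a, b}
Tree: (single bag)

No — vertex c appears in no bag.

A tree decomposition must satisfy three properties: every vertex lies in some bag; for every edge, both endpoints lie together in some bag; and for every vertex, the bags containing it form a connected subtree. Here vertex c appears in no bag, so the decomposition is invalid.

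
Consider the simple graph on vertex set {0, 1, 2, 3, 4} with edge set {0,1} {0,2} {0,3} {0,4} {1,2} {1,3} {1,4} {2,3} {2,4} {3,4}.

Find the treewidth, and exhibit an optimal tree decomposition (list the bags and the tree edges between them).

With just one bag of size 5, the width is 5 − 1 = 4, so tw(G) ≤ 4. On the other hand G contains the 5-clique {0, 1, 2, 3, 4}. A clique must lie in a single bag of any decomposition, so no decomposition can have width below 4. Hence tw(G) = 4 exactly.

Treewidth 4.
One optimal decomposition is:
Bags: B1 = {0, 1, 2, 3, 4}
Tree: (single bag)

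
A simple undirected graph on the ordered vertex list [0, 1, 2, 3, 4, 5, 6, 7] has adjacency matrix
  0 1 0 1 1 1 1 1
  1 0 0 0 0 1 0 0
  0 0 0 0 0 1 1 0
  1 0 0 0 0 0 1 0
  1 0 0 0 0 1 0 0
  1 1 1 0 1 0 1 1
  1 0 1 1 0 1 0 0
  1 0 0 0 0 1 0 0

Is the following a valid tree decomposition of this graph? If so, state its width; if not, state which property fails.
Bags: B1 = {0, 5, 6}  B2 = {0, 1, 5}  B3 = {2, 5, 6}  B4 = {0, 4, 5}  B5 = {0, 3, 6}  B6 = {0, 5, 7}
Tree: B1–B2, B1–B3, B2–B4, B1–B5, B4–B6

Yes; width 2.

Vertex coverage: the bags together contain {0, 1, 2, 3, 4, 5, 6, 7}, the full vertex set. Edge coverage: each edge of G has both endpoints in at least one bag. Running intersection: for every vertex, the bags containing it form a connected subtree. All three properties hold, so this is a valid tree decomposition of width max|bag| − 1 = 2, and hence tw(G) ≤ 2.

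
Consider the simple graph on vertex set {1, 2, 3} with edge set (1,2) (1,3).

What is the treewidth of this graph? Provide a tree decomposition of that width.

Treewidth 1.
Bags: B1 = {1, 2}  B2 = {1, 3}
Tree: B1–B2

Every bag has size at most 2, so the width is 2 − 1 = 1 and tw(G) ≤ 1. Since G has at least one edge (e.g. 2–1), it is not an edgeless graph, so tw(G) ≥ 1. The upper and lower bounds meet at 1, so that is the treewidth.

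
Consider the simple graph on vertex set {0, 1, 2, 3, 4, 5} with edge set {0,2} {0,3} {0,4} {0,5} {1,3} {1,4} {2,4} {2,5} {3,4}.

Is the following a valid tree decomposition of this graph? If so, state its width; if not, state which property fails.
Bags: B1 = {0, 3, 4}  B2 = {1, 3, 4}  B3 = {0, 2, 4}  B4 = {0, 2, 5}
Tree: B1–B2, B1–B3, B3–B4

Yes; width 2.

Checking the three conditions: (i) the bags cover all of {0, 1, 2, 3, 4, 5}; (ii) for each edge, some bag contains both endpoints; (iii) the bags containing any fixed vertex form a subtree. All hold, so the decomposition is valid with width 3 − 1 = 2.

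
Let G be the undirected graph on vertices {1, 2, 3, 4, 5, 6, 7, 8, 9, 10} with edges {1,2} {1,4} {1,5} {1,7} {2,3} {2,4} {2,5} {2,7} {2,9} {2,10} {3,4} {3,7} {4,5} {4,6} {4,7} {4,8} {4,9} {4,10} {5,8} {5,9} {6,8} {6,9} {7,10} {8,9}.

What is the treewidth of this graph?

A width-3 tree decomposition is:
Bags: B1 = {4, 5, 8, 9}  B2 = {2, 4, 5, 9}  B3 = {1, 2, 4, 5}  B4 = {1, 2, 4, 7}  B5 = {2, 4, 7, 10}  B6 = {2, 3, 4, 7}  B7 = {4, 6, 8, 9}
Tree: B1–B2, B2–B3, B3–B4, B4–B5, B5–B6, B1–B7
The largest bag has 4 vertices, giving width 3; this decomposition certifies tw(G) ≤ 3. On the other hand G contains the 4-clique {4, 5, 8, 9}. A clique must lie in a single bag of any decomposition, so no decomposition can have width below 3. Hence tw(G) = 3 exactly.

3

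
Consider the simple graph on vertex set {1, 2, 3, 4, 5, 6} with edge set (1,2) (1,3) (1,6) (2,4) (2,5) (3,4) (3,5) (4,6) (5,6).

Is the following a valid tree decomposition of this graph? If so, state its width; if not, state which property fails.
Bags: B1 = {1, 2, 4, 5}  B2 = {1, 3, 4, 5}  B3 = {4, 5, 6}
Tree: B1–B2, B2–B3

A tree decomposition must satisfy three properties: every vertex lies in some bag; for every edge, both endpoints lie together in some bag; and for every vertex, the bags containing it form a connected subtree. Here edge (1,6) lies in no bag, so the decomposition is invalid.

No — edge (1,6) lies in no bag.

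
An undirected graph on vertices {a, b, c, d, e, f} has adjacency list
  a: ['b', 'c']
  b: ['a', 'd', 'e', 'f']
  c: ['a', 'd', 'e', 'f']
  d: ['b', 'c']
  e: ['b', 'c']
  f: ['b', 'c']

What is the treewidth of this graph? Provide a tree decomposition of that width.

Each bag holds 3 vertices, so the decomposition has width 2, which upper-bounds the treewidth. Since f–c–e–b–f is a cycle in G, G is not acyclic. Forests are exactly the graphs of treewidth ≤ 1, so tw(G) ≥ 2. Combining the bounds, tw(G) = 2.

Treewidth 2.
One optimal decomposition is:
Bags: B1 = {b, c, f}  B2 = {b, c, e}  B3 = {a, b, c}  B4 = {b, c, d}
Tree: B1–B2, B2–B3, B3–B4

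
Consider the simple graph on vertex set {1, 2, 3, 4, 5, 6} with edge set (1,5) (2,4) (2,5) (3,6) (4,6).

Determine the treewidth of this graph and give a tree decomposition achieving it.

Each bag holds 2 vertices, so the decomposition has width 1, which upper-bounds the treewidth. Any graph with an edge has treewidth ≥ 1, and G has the edge 1–5. Combining the bounds, tw(G) = 1.

Treewidth 1.
One such decomposition:
Bags: B1 = {1, 5}  B2 = {2, 5}  B3 = {2, 4}  B4 = {4, 6}  B5 = {3, 6}
Tree: B1–B2, B2–B3, B3–B4, B4–B5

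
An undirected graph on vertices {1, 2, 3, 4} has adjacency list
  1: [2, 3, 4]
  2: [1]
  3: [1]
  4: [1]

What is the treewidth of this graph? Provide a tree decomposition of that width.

Treewidth 1.
Bags: B1 = {1, 4}  B2 = {1, 3}  B3 = {1, 2}
Tree: B1–B2, B1–B3

Each bag holds 2 vertices, so the decomposition has width 1, which upper-bounds the treewidth. Any graph with an edge has treewidth ≥ 1, and G has the edge 4–1. Combining the bounds, tw(G) = 1.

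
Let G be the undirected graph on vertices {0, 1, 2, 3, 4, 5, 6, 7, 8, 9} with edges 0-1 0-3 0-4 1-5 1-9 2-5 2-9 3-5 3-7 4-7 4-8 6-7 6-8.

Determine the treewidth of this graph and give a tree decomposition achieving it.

Treewidth 2.
One such decomposition:
Bags: B1 = {6, 7, 8}  B2 = {4, 7, 8}  B3 = {3, 4, 7}  B4 = {0, 3, 4}  B5 = {0, 3, 5}  B6 = {0, 1, 5}  B7 = {1, 2, 5}  B8 = {1, 2, 9}
Tree: B1–B2, B2–B3, B3–B4, B4–B5, B5–B6, B6–B7, B7–B8

Every bag has size at most 3, so the width is 3 − 1 = 2 and tw(G) ≤ 2. For the lower bound, G contains the cycle 6–8–4–7–6, so G is not a forest; only forests have treewidth ≤ 1, hence tw(G) ≥ 2. Combining the bounds, tw(G) = 2.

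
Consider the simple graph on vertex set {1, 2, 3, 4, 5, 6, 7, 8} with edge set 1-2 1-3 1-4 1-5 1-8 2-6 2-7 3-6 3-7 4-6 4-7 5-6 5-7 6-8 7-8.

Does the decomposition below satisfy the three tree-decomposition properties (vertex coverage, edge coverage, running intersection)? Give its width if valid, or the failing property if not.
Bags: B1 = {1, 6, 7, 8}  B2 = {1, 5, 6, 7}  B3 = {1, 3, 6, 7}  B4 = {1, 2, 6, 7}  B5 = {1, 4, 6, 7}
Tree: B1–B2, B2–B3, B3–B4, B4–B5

Yes; width 3.

Vertex coverage: the bags together contain {1, 2, 3, 4, 5, 6, 7, 8}, the full vertex set. Edge coverage: each edge of G has both endpoints in at least one bag. Running intersection: for every vertex, the bags containing it form a connected subtree. All three properties hold, so this is a valid tree decomposition of width max|bag| − 1 = 3, and hence tw(G) ≤ 3.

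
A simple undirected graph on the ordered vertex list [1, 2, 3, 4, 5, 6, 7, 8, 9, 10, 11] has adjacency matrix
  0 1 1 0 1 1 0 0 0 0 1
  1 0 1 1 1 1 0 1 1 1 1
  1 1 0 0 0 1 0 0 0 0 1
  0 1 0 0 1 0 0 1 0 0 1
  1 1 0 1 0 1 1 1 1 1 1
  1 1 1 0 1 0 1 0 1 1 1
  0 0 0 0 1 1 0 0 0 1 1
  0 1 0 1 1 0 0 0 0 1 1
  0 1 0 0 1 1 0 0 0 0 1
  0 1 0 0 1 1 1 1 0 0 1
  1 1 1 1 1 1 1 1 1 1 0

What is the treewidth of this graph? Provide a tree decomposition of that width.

Every bag has size at most 5, so the width is 5 − 1 = 4 and tw(G) ≤ 4. Conversely, {1, 2, 3, 6, 11} is a clique of size 5, and the vertices of any clique must share a bag in every tree decomposition; so some bag has ≥ 5 vertices and tw(G) ≥ 4. The upper and lower bounds meet at 4, so that is the treewidth.

Treewidth 4.
One optimal decomposition is:
Bags: B1 = {2, 5, 6, 10, 11}  B2 = {1, 2, 5, 6, 11}  B3 = {2, 5, 8, 10, 11}  B4 = {5, 6, 7, 10, 11}  B5 = {2, 5, 6, 9, 11}  B6 = {1, 2, 3, 6, 11}  B7 = {2, 4, 5, 8, 11}
Tree: B1–B2, B1–B3, B1–B4, B1–B5, B2–B6, B3–B7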